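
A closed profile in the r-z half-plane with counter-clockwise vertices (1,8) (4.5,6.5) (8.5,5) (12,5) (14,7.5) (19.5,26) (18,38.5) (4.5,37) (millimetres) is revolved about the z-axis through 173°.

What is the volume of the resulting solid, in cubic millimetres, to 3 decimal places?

Volume = 14368.600 mm³

Profile (r,z), 8 vertices: (1,8) (4.5,6.5) (8.5,5) (12,5) (14,7.5) (19.5,26) (18,38.5) (4.5,37)
edge 0: (1,8)→(4.5,6.5)  cross = 1·6.5 − 4.5·8 = -29.5000; (r_i+r_j)·cross = 5.5·-29.5000 = -162.2500
edge 1: (4.5,6.5)→(8.5,5)  cross = 4.5·5 − 8.5·6.5 = -32.7500; (r_i+r_j)·cross = 13·-32.7500 = -425.7500
edge 2: (8.5,5)→(12,5)  cross = 8.5·5 − 12·5 = -17.5000; (r_i+r_j)·cross = 20.5·-17.5000 = -358.7500
edge 3: (12,5)→(14,7.5)  cross = 12·7.5 − 14·5 = 20.0000; (r_i+r_j)·cross = 26·20.0000 = 520.0000
edge 4: (14,7.5)→(19.5,26)  cross = 14·26 − 19.5·7.5 = 217.7500; (r_i+r_j)·cross = 33.5·217.7500 = 7294.6250
edge 5: (19.5,26)→(18,38.5)  cross = 19.5·38.5 − 18·26 = 282.7500; (r_i+r_j)·cross = 37.5·282.7500 = 10603.1250
edge 6: (18,38.5)→(4.5,37)  cross = 18·37 − 4.5·38.5 = 492.7500; (r_i+r_j)·cross = 22.5·492.7500 = 11086.8750
edge 7: (4.5,37)→(1,8)  cross = 4.5·8 − 1·37 = -1.0000; (r_i+r_j)·cross = 5.5·-1.0000 = -5.5000
Σcross = 932.5000 → A = |Σcross|/2 = 466.2500 mm²
Σ(r_i+r_j)·cross = 28552.3750 → first moment M = |Σ|/6 = 4758.7292
R_c = M/A = 4758.7292/466.2500 = 10.2064 mm
θ = 173° = 3.019420 rad
V = θ·R_c·A = 3.019420·10.2064·466.2500 = 14368.600 mm³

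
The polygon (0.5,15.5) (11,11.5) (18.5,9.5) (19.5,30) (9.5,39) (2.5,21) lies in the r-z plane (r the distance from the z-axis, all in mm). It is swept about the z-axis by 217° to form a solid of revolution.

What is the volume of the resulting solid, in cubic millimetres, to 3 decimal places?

Profile (r,z), 6 vertices: (0.5,15.5) (11,11.5) (18.5,9.5) (19.5,30) (9.5,39) (2.5,21)
edge 0: (0.5,15.5)→(11,11.5)  cross = 0.5·11.5 − 11·15.5 = -164.7500; (r_i+r_j)·cross = 11.5·-164.7500 = -1894.6250
edge 1: (11,11.5)→(18.5,9.5)  cross = 11·9.5 − 18.5·11.5 = -108.2500; (r_i+r_j)·cross = 29.5·-108.2500 = -3193.3750
edge 2: (18.5,9.5)→(19.5,30)  cross = 18.5·30 − 19.5·9.5 = 369.7500; (r_i+r_j)·cross = 38·369.7500 = 14050.5000
edge 3: (19.5,30)→(9.5,39)  cross = 19.5·39 − 9.5·30 = 475.5000; (r_i+r_j)·cross = 29·475.5000 = 13789.5000
edge 4: (9.5,39)→(2.5,21)  cross = 9.5·21 − 2.5·39 = 102.0000; (r_i+r_j)·cross = 12·102.0000 = 1224.0000
edge 5: (2.5,21)→(0.5,15.5)  cross = 2.5·15.5 − 0.5·21 = 28.2500; (r_i+r_j)·cross = 3·28.2500 = 84.7500
Σcross = 702.5000 → A = |Σcross|/2 = 351.2500 mm²
Σ(r_i+r_j)·cross = 24060.7500 → first moment M = |Σ|/6 = 4010.1250
R_c = M/A = 4010.1250/351.2500 = 11.4167 mm
θ = 217° = 3.787364 rad
V = θ·R_c·A = 3.787364·11.4167·351.2500 = 15187.805 mm³

Volume = 15187.805 mm³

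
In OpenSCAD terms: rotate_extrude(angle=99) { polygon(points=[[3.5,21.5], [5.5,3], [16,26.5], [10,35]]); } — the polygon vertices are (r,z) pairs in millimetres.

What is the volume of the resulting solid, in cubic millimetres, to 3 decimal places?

Profile (r,z), 4 vertices: (3.5,21.5) (5.5,3) (16,26.5) (10,35)
edge 0: (3.5,21.5)→(5.5,3)  cross = 3.5·3 − 5.5·21.5 = -107.7500; (r_i+r_j)·cross = 9·-107.7500 = -969.7500
edge 1: (5.5,3)→(16,26.5)  cross = 5.5·26.5 − 16·3 = 97.7500; (r_i+r_j)·cross = 21.5·97.7500 = 2101.6250
edge 2: (16,26.5)→(10,35)  cross = 16·35 − 10·26.5 = 295.0000; (r_i+r_j)·cross = 26·295.0000 = 7670.0000
edge 3: (10,35)→(3.5,21.5)  cross = 10·21.5 − 3.5·35 = 92.5000; (r_i+r_j)·cross = 13.5·92.5000 = 1248.7500
Σcross = 377.5000 → A = |Σcross|/2 = 188.7500 mm²
Σ(r_i+r_j)·cross = 10050.6250 → first moment M = |Σ|/6 = 1675.1042
R_c = M/A = 1675.1042/188.7500 = 8.8747 mm
θ = 99° = 1.727876 rad
V = θ·R_c·A = 1.727876·8.8747·188.7500 = 2894.372 mm³

Volume = 2894.372 mm³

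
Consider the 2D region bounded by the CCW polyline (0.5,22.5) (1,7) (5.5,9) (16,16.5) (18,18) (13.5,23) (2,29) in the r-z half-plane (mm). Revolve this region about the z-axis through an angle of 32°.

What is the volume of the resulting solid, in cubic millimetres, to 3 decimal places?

Profile (r,z), 7 vertices: (0.5,22.5) (1,7) (5.5,9) (16,16.5) (18,18) (13.5,23) (2,29)
edge 0: (0.5,22.5)→(1,7)  cross = 0.5·7 − 1·22.5 = -19.0000; (r_i+r_j)·cross = 1.5·-19.0000 = -28.5000
edge 1: (1,7)→(5.5,9)  cross = 1·9 − 5.5·7 = -29.5000; (r_i+r_j)·cross = 6.5·-29.5000 = -191.7500
edge 2: (5.5,9)→(16,16.5)  cross = 5.5·16.5 − 16·9 = -53.2500; (r_i+r_j)·cross = 21.5·-53.2500 = -1144.8750
edge 3: (16,16.5)→(18,18)  cross = 16·18 − 18·16.5 = -9.0000; (r_i+r_j)·cross = 34·-9.0000 = -306.0000
edge 4: (18,18)→(13.5,23)  cross = 18·23 − 13.5·18 = 171.0000; (r_i+r_j)·cross = 31.5·171.0000 = 5386.5000
edge 5: (13.5,23)→(2,29)  cross = 13.5·29 − 2·23 = 345.5000; (r_i+r_j)·cross = 15.5·345.5000 = 5355.2500
edge 6: (2,29)→(0.5,22.5)  cross = 2·22.5 − 0.5·29 = 30.5000; (r_i+r_j)·cross = 2.5·30.5000 = 76.2500
Σcross = 436.2500 → A = |Σcross|/2 = 218.1250 mm²
Σ(r_i+r_j)·cross = 9146.8750 → first moment M = |Σ|/6 = 1524.4792
R_c = M/A = 1524.4792/218.1250 = 6.9890 mm
θ = 32° = 0.558505 rad
V = θ·R_c·A = 0.558505·6.9890·218.1250 = 851.430 mm³

Volume = 851.430 mm³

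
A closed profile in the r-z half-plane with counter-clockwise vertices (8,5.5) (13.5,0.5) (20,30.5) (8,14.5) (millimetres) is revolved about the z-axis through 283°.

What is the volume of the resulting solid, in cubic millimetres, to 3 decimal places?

Volume = 9947.919 mm³

Profile (r,z), 4 vertices: (8,5.5) (13.5,0.5) (20,30.5) (8,14.5)
edge 0: (8,5.5)→(13.5,0.5)  cross = 8·0.5 − 13.5·5.5 = -70.2500; (r_i+r_j)·cross = 21.5·-70.2500 = -1510.3750
edge 1: (13.5,0.5)→(20,30.5)  cross = 13.5·30.5 − 20·0.5 = 401.7500; (r_i+r_j)·cross = 33.5·401.7500 = 13458.6250
edge 2: (20,30.5)→(8,14.5)  cross = 20·14.5 − 8·30.5 = 46.0000; (r_i+r_j)·cross = 28·46.0000 = 1288.0000
edge 3: (8,14.5)→(8,5.5)  cross = 8·5.5 − 8·14.5 = -72.0000; (r_i+r_j)·cross = 16·-72.0000 = -1152.0000
Σcross = 305.5000 → A = |Σcross|/2 = 152.7500 mm²
Σ(r_i+r_j)·cross = 12084.2500 → first moment M = |Σ|/6 = 2014.0417
R_c = M/A = 2014.0417/152.7500 = 13.1852 mm
θ = 283° = 4.939282 rad
V = θ·R_c·A = 4.939282·13.1852·152.7500 = 9947.919 mm³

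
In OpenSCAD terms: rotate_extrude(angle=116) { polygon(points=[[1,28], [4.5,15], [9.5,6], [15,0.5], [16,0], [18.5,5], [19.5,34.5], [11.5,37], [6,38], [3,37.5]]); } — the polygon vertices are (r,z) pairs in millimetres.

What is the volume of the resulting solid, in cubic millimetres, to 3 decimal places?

Profile (r,z), 10 vertices: (1,28) (4.5,15) (9.5,6) (15,0.5) (16,0) (18.5,5) (19.5,34.5) (11.5,37) (6,38) (3,37.5)
edge 0: (1,28)→(4.5,15)  cross = 1·15 − 4.5·28 = -111.0000; (r_i+r_j)·cross = 5.5·-111.0000 = -610.5000
edge 1: (4.5,15)→(9.5,6)  cross = 4.5·6 − 9.5·15 = -115.5000; (r_i+r_j)·cross = 14·-115.5000 = -1617.0000
edge 2: (9.5,6)→(15,0.5)  cross = 9.5·0.5 − 15·6 = -85.2500; (r_i+r_j)·cross = 24.5·-85.2500 = -2088.6250
edge 3: (15,0.5)→(16,0)  cross = 15·0 − 16·0.5 = -8.0000; (r_i+r_j)·cross = 31·-8.0000 = -248.0000
edge 4: (16,0)→(18.5,5)  cross = 16·5 − 18.5·0 = 80.0000; (r_i+r_j)·cross = 34.5·80.0000 = 2760.0000
edge 5: (18.5,5)→(19.5,34.5)  cross = 18.5·34.5 − 19.5·5 = 540.7500; (r_i+r_j)·cross = 38·540.7500 = 20548.5000
edge 6: (19.5,34.5)→(11.5,37)  cross = 19.5·37 − 11.5·34.5 = 324.7500; (r_i+r_j)·cross = 31·324.7500 = 10067.2500
edge 7: (11.5,37)→(6,38)  cross = 11.5·38 − 6·37 = 215.0000; (r_i+r_j)·cross = 17.5·215.0000 = 3762.5000
edge 8: (6,38)→(3,37.5)  cross = 6·37.5 − 3·38 = 111.0000; (r_i+r_j)·cross = 9·111.0000 = 999.0000
edge 9: (3,37.5)→(1,28)  cross = 3·28 − 1·37.5 = 46.5000; (r_i+r_j)·cross = 4·46.5000 = 186.0000
Σcross = 998.2500 → A = |Σcross|/2 = 499.1250 mm²
Σ(r_i+r_j)·cross = 33759.1250 → first moment M = |Σ|/6 = 5626.5208
R_c = M/A = 5626.5208/499.1250 = 11.2728 mm
θ = 116° = 2.024582 rad
V = θ·R_c·A = 2.024582·11.2728·499.1250 = 11391.352 mm³

Volume = 11391.352 mm³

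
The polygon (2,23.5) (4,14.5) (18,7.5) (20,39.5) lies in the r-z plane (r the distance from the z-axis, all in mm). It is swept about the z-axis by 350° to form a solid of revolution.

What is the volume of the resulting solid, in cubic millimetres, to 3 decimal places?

Profile (r,z), 4 vertices: (2,23.5) (4,14.5) (18,7.5) (20,39.5)
edge 0: (2,23.5)→(4,14.5)  cross = 2·14.5 − 4·23.5 = -65.0000; (r_i+r_j)·cross = 6·-65.0000 = -390.0000
edge 1: (4,14.5)→(18,7.5)  cross = 4·7.5 − 18·14.5 = -231.0000; (r_i+r_j)·cross = 22·-231.0000 = -5082.0000
edge 2: (18,7.5)→(20,39.5)  cross = 18·39.5 − 20·7.5 = 561.0000; (r_i+r_j)·cross = 38·561.0000 = 21318.0000
edge 3: (20,39.5)→(2,23.5)  cross = 20·23.5 − 2·39.5 = 391.0000; (r_i+r_j)·cross = 22·391.0000 = 8602.0000
Σcross = 656.0000 → A = |Σcross|/2 = 328.0000 mm²
Σ(r_i+r_j)·cross = 24448.0000 → first moment M = |Σ|/6 = 4074.6667
R_c = M/A = 4074.6667/328.0000 = 12.4228 mm
θ = 350° = 6.108652 rad
V = θ·R_c·A = 6.108652·12.4228·328.0000 = 24890.722 mm³

Volume = 24890.722 mm³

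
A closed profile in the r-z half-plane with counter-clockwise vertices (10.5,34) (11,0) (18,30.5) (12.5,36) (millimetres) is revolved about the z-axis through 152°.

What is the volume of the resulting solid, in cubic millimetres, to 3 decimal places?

Volume = 4821.812 mm³

Profile (r,z), 4 vertices: (10.5,34) (11,0) (18,30.5) (12.5,36)
edge 0: (10.5,34)→(11,0)  cross = 10.5·0 − 11·34 = -374.0000; (r_i+r_j)·cross = 21.5·-374.0000 = -8041.0000
edge 1: (11,0)→(18,30.5)  cross = 11·30.5 − 18·0 = 335.5000; (r_i+r_j)·cross = 29·335.5000 = 9729.5000
edge 2: (18,30.5)→(12.5,36)  cross = 18·36 − 12.5·30.5 = 266.7500; (r_i+r_j)·cross = 30.5·266.7500 = 8135.8750
edge 3: (12.5,36)→(10.5,34)  cross = 12.5·34 − 10.5·36 = 47.0000; (r_i+r_j)·cross = 23·47.0000 = 1081.0000
Σcross = 275.2500 → A = |Σcross|/2 = 137.6250 mm²
Σ(r_i+r_j)·cross = 10905.3750 → first moment M = |Σ|/6 = 1817.5625
R_c = M/A = 1817.5625/137.6250 = 13.2066 mm
θ = 152° = 2.652900 rad
V = θ·R_c·A = 2.652900·13.2066·137.6250 = 4821.812 mm³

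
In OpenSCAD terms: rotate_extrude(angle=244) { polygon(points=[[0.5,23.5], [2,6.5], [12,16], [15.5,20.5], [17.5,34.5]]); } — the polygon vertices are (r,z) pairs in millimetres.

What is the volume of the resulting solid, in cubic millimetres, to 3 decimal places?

Volume = 8582.239 mm³

Profile (r,z), 5 vertices: (0.5,23.5) (2,6.5) (12,16) (15.5,20.5) (17.5,34.5)
edge 0: (0.5,23.5)→(2,6.5)  cross = 0.5·6.5 − 2·23.5 = -43.7500; (r_i+r_j)·cross = 2.5·-43.7500 = -109.3750
edge 1: (2,6.5)→(12,16)  cross = 2·16 − 12·6.5 = -46.0000; (r_i+r_j)·cross = 14·-46.0000 = -644.0000
edge 2: (12,16)→(15.5,20.5)  cross = 12·20.5 − 15.5·16 = -2.0000; (r_i+r_j)·cross = 27.5·-2.0000 = -55.0000
edge 3: (15.5,20.5)→(17.5,34.5)  cross = 15.5·34.5 − 17.5·20.5 = 176.0000; (r_i+r_j)·cross = 33·176.0000 = 5808.0000
edge 4: (17.5,34.5)→(0.5,23.5)  cross = 17.5·23.5 − 0.5·34.5 = 394.0000; (r_i+r_j)·cross = 18·394.0000 = 7092.0000
Σcross = 478.2500 → A = |Σcross|/2 = 239.1250 mm²
Σ(r_i+r_j)·cross = 12091.6250 → first moment M = |Σ|/6 = 2015.2708
R_c = M/A = 2015.2708/239.1250 = 8.4277 mm
θ = 244° = 4.258603 rad
V = θ·R_c·A = 4.258603·8.4277·239.1250 = 8582.239 mm³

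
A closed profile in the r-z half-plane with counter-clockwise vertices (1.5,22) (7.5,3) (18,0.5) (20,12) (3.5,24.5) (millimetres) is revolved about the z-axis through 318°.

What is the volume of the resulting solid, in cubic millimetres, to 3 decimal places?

Volume = 14644.410 mm³

Profile (r,z), 5 vertices: (1.5,22) (7.5,3) (18,0.5) (20,12) (3.5,24.5)
edge 0: (1.5,22)→(7.5,3)  cross = 1.5·3 − 7.5·22 = -160.5000; (r_i+r_j)·cross = 9·-160.5000 = -1444.5000
edge 1: (7.5,3)→(18,0.5)  cross = 7.5·0.5 − 18·3 = -50.2500; (r_i+r_j)·cross = 25.5·-50.2500 = -1281.3750
edge 2: (18,0.5)→(20,12)  cross = 18·12 − 20·0.5 = 206.0000; (r_i+r_j)·cross = 38·206.0000 = 7828.0000
edge 3: (20,12)→(3.5,24.5)  cross = 20·24.5 − 3.5·12 = 448.0000; (r_i+r_j)·cross = 23.5·448.0000 = 10528.0000
edge 4: (3.5,24.5)→(1.5,22)  cross = 3.5·22 − 1.5·24.5 = 40.2500; (r_i+r_j)·cross = 5·40.2500 = 201.2500
Σcross = 483.5000 → A = |Σcross|/2 = 241.7500 mm²
Σ(r_i+r_j)·cross = 15831.3750 → first moment M = |Σ|/6 = 2638.5625
R_c = M/A = 2638.5625/241.7500 = 10.9144 mm
θ = 318° = 5.550147 rad
V = θ·R_c·A = 5.550147·10.9144·241.7500 = 14644.410 mm³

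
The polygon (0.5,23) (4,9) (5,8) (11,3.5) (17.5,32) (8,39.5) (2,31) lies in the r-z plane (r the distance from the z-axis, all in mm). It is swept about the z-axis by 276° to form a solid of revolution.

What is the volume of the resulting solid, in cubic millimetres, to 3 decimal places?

Volume = 15665.840 mm³

Profile (r,z), 7 vertices: (0.5,23) (4,9) (5,8) (11,3.5) (17.5,32) (8,39.5) (2,31)
edge 0: (0.5,23)→(4,9)  cross = 0.5·9 − 4·23 = -87.5000; (r_i+r_j)·cross = 4.5·-87.5000 = -393.7500
edge 1: (4,9)→(5,8)  cross = 4·8 − 5·9 = -13.0000; (r_i+r_j)·cross = 9·-13.0000 = -117.0000
edge 2: (5,8)→(11,3.5)  cross = 5·3.5 − 11·8 = -70.5000; (r_i+r_j)·cross = 16·-70.5000 = -1128.0000
edge 3: (11,3.5)→(17.5,32)  cross = 11·32 − 17.5·3.5 = 290.7500; (r_i+r_j)·cross = 28.5·290.7500 = 8286.3750
edge 4: (17.5,32)→(8,39.5)  cross = 17.5·39.5 − 8·32 = 435.2500; (r_i+r_j)·cross = 25.5·435.2500 = 11098.8750
edge 5: (8,39.5)→(2,31)  cross = 8·31 − 2·39.5 = 169.0000; (r_i+r_j)·cross = 10·169.0000 = 1690.0000
edge 6: (2,31)→(0.5,23)  cross = 2·23 − 0.5·31 = 30.5000; (r_i+r_j)·cross = 2.5·30.5000 = 76.2500
Σcross = 754.5000 → A = |Σcross|/2 = 377.2500 mm²
Σ(r_i+r_j)·cross = 19512.7500 → first moment M = |Σ|/6 = 3252.1250
R_c = M/A = 3252.1250/377.2500 = 8.6206 mm
θ = 276° = 4.817109 rad
V = θ·R_c·A = 4.817109·8.6206·377.2500 = 15665.840 mm³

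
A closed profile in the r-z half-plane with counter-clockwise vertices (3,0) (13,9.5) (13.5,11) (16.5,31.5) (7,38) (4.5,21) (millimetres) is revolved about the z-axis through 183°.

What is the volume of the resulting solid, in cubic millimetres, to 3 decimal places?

Profile (r,z), 6 vertices: (3,0) (13,9.5) (13.5,11) (16.5,31.5) (7,38) (4.5,21)
edge 0: (3,0)→(13,9.5)  cross = 3·9.5 − 13·0 = 28.5000; (r_i+r_j)·cross = 16·28.5000 = 456.0000
edge 1: (13,9.5)→(13.5,11)  cross = 13·11 − 13.5·9.5 = 14.7500; (r_i+r_j)·cross = 26.5·14.7500 = 390.8750
edge 2: (13.5,11)→(16.5,31.5)  cross = 13.5·31.5 − 16.5·11 = 243.7500; (r_i+r_j)·cross = 30·243.7500 = 7312.5000
edge 3: (16.5,31.5)→(7,38)  cross = 16.5·38 − 7·31.5 = 406.5000; (r_i+r_j)·cross = 23.5·406.5000 = 9552.7500
edge 4: (7,38)→(4.5,21)  cross = 7·21 − 4.5·38 = -24.0000; (r_i+r_j)·cross = 11.5·-24.0000 = -276.0000
edge 5: (4.5,21)→(3,0)  cross = 4.5·0 − 3·21 = -63.0000; (r_i+r_j)·cross = 7.5·-63.0000 = -472.5000
Σcross = 606.5000 → A = |Σcross|/2 = 303.2500 mm²
Σ(r_i+r_j)·cross = 16963.6250 → first moment M = |Σ|/6 = 2827.2708
R_c = M/A = 2827.2708/303.2500 = 9.3232 mm
θ = 183° = 3.193953 rad
V = θ·R_c·A = 3.193953·9.3232·303.2500 = 9030.169 mm³

Volume = 9030.169 mm³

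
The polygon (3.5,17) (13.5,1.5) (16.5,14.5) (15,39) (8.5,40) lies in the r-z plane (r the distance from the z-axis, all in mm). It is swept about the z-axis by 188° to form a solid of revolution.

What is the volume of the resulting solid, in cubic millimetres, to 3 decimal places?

Volume = 11539.227 mm³

Profile (r,z), 5 vertices: (3.5,17) (13.5,1.5) (16.5,14.5) (15,39) (8.5,40)
edge 0: (3.5,17)→(13.5,1.5)  cross = 3.5·1.5 − 13.5·17 = -224.2500; (r_i+r_j)·cross = 17·-224.2500 = -3812.2500
edge 1: (13.5,1.5)→(16.5,14.5)  cross = 13.5·14.5 − 16.5·1.5 = 171.0000; (r_i+r_j)·cross = 30·171.0000 = 5130.0000
edge 2: (16.5,14.5)→(15,39)  cross = 16.5·39 − 15·14.5 = 426.0000; (r_i+r_j)·cross = 31.5·426.0000 = 13419.0000
edge 3: (15,39)→(8.5,40)  cross = 15·40 − 8.5·39 = 268.5000; (r_i+r_j)·cross = 23.5·268.5000 = 6309.7500
edge 4: (8.5,40)→(3.5,17)  cross = 8.5·17 − 3.5·40 = 4.5000; (r_i+r_j)·cross = 12·4.5000 = 54.0000
Σcross = 645.7500 → A = |Σcross|/2 = 322.8750 mm²
Σ(r_i+r_j)·cross = 21100.5000 → first moment M = |Σ|/6 = 3516.7500
R_c = M/A = 3516.7500/322.8750 = 10.8920 mm
θ = 188° = 3.281219 rad
V = θ·R_c·A = 3.281219·10.8920·322.8750 = 11539.227 mm³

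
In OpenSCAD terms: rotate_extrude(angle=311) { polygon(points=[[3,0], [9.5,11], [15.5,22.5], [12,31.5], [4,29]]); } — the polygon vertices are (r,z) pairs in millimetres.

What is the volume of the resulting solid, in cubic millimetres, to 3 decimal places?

Profile (r,z), 5 vertices: (3,0) (9.5,11) (15.5,22.5) (12,31.5) (4,29)
edge 0: (3,0)→(9.5,11)  cross = 3·11 − 9.5·0 = 33.0000; (r_i+r_j)·cross = 12.5·33.0000 = 412.5000
edge 1: (9.5,11)→(15.5,22.5)  cross = 9.5·22.5 − 15.5·11 = 43.2500; (r_i+r_j)·cross = 25·43.2500 = 1081.2500
edge 2: (15.5,22.5)→(12,31.5)  cross = 15.5·31.5 − 12·22.5 = 218.2500; (r_i+r_j)·cross = 27.5·218.2500 = 6001.8750
edge 3: (12,31.5)→(4,29)  cross = 12·29 − 4·31.5 = 222.0000; (r_i+r_j)·cross = 16·222.0000 = 3552.0000
edge 4: (4,29)→(3,0)  cross = 4·0 − 3·29 = -87.0000; (r_i+r_j)·cross = 7·-87.0000 = -609.0000
Σcross = 429.5000 → A = |Σcross|/2 = 214.7500 mm²
Σ(r_i+r_j)·cross = 10438.6250 → first moment M = |Σ|/6 = 1739.7708
R_c = M/A = 1739.7708/214.7500 = 8.1014 mm
θ = 311° = 5.427974 rad
V = θ·R_c·A = 5.427974·8.1014·214.7500 = 9443.431 mm³

Volume = 9443.431 mm³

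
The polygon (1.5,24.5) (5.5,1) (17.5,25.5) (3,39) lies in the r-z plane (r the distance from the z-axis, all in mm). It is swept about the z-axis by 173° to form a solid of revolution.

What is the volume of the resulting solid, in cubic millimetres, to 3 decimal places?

Profile (r,z), 4 vertices: (1.5,24.5) (5.5,1) (17.5,25.5) (3,39)
edge 0: (1.5,24.5)→(5.5,1)  cross = 1.5·1 − 5.5·24.5 = -133.2500; (r_i+r_j)·cross = 7·-133.2500 = -932.7500
edge 1: (5.5,1)→(17.5,25.5)  cross = 5.5·25.5 − 17.5·1 = 122.7500; (r_i+r_j)·cross = 23·122.7500 = 2823.2500
edge 2: (17.5,25.5)→(3,39)  cross = 17.5·39 − 3·25.5 = 606.0000; (r_i+r_j)·cross = 20.5·606.0000 = 12423.0000
edge 3: (3,39)→(1.5,24.5)  cross = 3·24.5 − 1.5·39 = 15.0000; (r_i+r_j)·cross = 4.5·15.0000 = 67.5000
Σcross = 610.5000 → A = |Σcross|/2 = 305.2500 mm²
Σ(r_i+r_j)·cross = 14381.0000 → first moment M = |Σ|/6 = 2396.8333
R_c = M/A = 2396.8333/305.2500 = 7.8520 mm
θ = 173° = 3.019420 rad
V = θ·R_c·A = 3.019420·7.8520·305.2500 = 7237.046 mm³

Volume = 7237.046 mm³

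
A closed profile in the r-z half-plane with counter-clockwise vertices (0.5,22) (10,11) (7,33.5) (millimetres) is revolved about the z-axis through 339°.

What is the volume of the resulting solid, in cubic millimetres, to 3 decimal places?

Volume = 3119.192 mm³

Profile (r,z), 3 vertices: (0.5,22) (10,11) (7,33.5)
edge 0: (0.5,22)→(10,11)  cross = 0.5·11 − 10·22 = -214.5000; (r_i+r_j)·cross = 10.5·-214.5000 = -2252.2500
edge 1: (10,11)→(7,33.5)  cross = 10·33.5 − 7·11 = 258.0000; (r_i+r_j)·cross = 17·258.0000 = 4386.0000
edge 2: (7,33.5)→(0.5,22)  cross = 7·22 − 0.5·33.5 = 137.2500; (r_i+r_j)·cross = 7.5·137.2500 = 1029.3750
Σcross = 180.7500 → A = |Σcross|/2 = 90.3750 mm²
Σ(r_i+r_j)·cross = 3163.1250 → first moment M = |Σ|/6 = 527.1875
R_c = M/A = 527.1875/90.3750 = 5.8333 mm
θ = 339° = 5.916666 rad
V = θ·R_c·A = 5.916666·5.8333·90.3750 = 3119.192 mm³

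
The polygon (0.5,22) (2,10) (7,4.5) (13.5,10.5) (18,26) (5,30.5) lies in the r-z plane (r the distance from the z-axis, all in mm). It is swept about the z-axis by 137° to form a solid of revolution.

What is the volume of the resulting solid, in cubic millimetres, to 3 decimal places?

Profile (r,z), 6 vertices: (0.5,22) (2,10) (7,4.5) (13.5,10.5) (18,26) (5,30.5)
edge 0: (0.5,22)→(2,10)  cross = 0.5·10 − 2·22 = -39.0000; (r_i+r_j)·cross = 2.5·-39.0000 = -97.5000
edge 1: (2,10)→(7,4.5)  cross = 2·4.5 − 7·10 = -61.0000; (r_i+r_j)·cross = 9·-61.0000 = -549.0000
edge 2: (7,4.5)→(13.5,10.5)  cross = 7·10.5 − 13.5·4.5 = 12.7500; (r_i+r_j)·cross = 20.5·12.7500 = 261.3750
edge 3: (13.5,10.5)→(18,26)  cross = 13.5·26 − 18·10.5 = 162.0000; (r_i+r_j)·cross = 31.5·162.0000 = 5103.0000
edge 4: (18,26)→(5,30.5)  cross = 18·30.5 − 5·26 = 419.0000; (r_i+r_j)·cross = 23·419.0000 = 9637.0000
edge 5: (5,30.5)→(0.5,22)  cross = 5·22 − 0.5·30.5 = 94.7500; (r_i+r_j)·cross = 5.5·94.7500 = 521.1250
Σcross = 588.5000 → A = |Σcross|/2 = 294.2500 mm²
Σ(r_i+r_j)·cross = 14876.0000 → first moment M = |Σ|/6 = 2479.3333
R_c = M/A = 2479.3333/294.2500 = 8.4259 mm
θ = 137° = 2.391101 rad
V = θ·R_c·A = 2.391101·8.4259·294.2500 = 5928.337 mm³

Volume = 5928.337 mm³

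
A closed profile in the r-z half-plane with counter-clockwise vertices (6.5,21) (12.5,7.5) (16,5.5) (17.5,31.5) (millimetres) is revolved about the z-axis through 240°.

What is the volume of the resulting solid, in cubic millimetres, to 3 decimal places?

Profile (r,z), 4 vertices: (6.5,21) (12.5,7.5) (16,5.5) (17.5,31.5)
edge 0: (6.5,21)→(12.5,7.5)  cross = 6.5·7.5 − 12.5·21 = -213.7500; (r_i+r_j)·cross = 19·-213.7500 = -4061.2500
edge 1: (12.5,7.5)→(16,5.5)  cross = 12.5·5.5 − 16·7.5 = -51.2500; (r_i+r_j)·cross = 28.5·-51.2500 = -1460.6250
edge 2: (16,5.5)→(17.5,31.5)  cross = 16·31.5 − 17.5·5.5 = 407.7500; (r_i+r_j)·cross = 33.5·407.7500 = 13659.6250
edge 3: (17.5,31.5)→(6.5,21)  cross = 17.5·21 − 6.5·31.5 = 162.7500; (r_i+r_j)·cross = 24·162.7500 = 3906.0000
Σcross = 305.5000 → A = |Σcross|/2 = 152.7500 mm²
Σ(r_i+r_j)·cross = 12043.7500 → first moment M = |Σ|/6 = 2007.2917
R_c = M/A = 2007.2917/152.7500 = 13.1410 mm
θ = 240° = 4.188790 rad
V = θ·R_c·A = 4.188790·13.1410·152.7500 = 8408.124 mm³

Volume = 8408.124 mm³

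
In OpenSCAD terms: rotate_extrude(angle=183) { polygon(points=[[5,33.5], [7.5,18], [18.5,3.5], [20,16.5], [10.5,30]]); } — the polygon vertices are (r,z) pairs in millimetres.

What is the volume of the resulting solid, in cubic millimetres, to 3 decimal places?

Volume = 8096.137 mm³

Profile (r,z), 5 vertices: (5,33.5) (7.5,18) (18.5,3.5) (20,16.5) (10.5,30)
edge 0: (5,33.5)→(7.5,18)  cross = 5·18 − 7.5·33.5 = -161.2500; (r_i+r_j)·cross = 12.5·-161.2500 = -2015.6250
edge 1: (7.5,18)→(18.5,3.5)  cross = 7.5·3.5 − 18.5·18 = -306.7500; (r_i+r_j)·cross = 26·-306.7500 = -7975.5000
edge 2: (18.5,3.5)→(20,16.5)  cross = 18.5·16.5 − 20·3.5 = 235.2500; (r_i+r_j)·cross = 38.5·235.2500 = 9057.1250
edge 3: (20,16.5)→(10.5,30)  cross = 20·30 − 10.5·16.5 = 426.7500; (r_i+r_j)·cross = 30.5·426.7500 = 13015.8750
edge 4: (10.5,30)→(5,33.5)  cross = 10.5·33.5 − 5·30 = 201.7500; (r_i+r_j)·cross = 15.5·201.7500 = 3127.1250
Σcross = 395.7500 → A = |Σcross|/2 = 197.8750 mm²
Σ(r_i+r_j)·cross = 15209.0000 → first moment M = |Σ|/6 = 2534.8333
R_c = M/A = 2534.8333/197.8750 = 12.8103 mm
θ = 183° = 3.193953 rad
V = θ·R_c·A = 3.193953·12.8103·197.8750 = 8096.137 mm³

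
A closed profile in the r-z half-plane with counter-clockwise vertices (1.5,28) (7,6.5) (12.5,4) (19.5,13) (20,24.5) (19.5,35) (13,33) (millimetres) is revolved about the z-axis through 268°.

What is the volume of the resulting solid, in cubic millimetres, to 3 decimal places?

Profile (r,z), 7 vertices: (1.5,28) (7,6.5) (12.5,4) (19.5,13) (20,24.5) (19.5,35) (13,33)
edge 0: (1.5,28)→(7,6.5)  cross = 1.5·6.5 − 7·28 = -186.2500; (r_i+r_j)·cross = 8.5·-186.2500 = -1583.1250
edge 1: (7,6.5)→(12.5,4)  cross = 7·4 − 12.5·6.5 = -53.2500; (r_i+r_j)·cross = 19.5·-53.2500 = -1038.3750
edge 2: (12.5,4)→(19.5,13)  cross = 12.5·13 − 19.5·4 = 84.5000; (r_i+r_j)·cross = 32·84.5000 = 2704.0000
edge 3: (19.5,13)→(20,24.5)  cross = 19.5·24.5 − 20·13 = 217.7500; (r_i+r_j)·cross = 39.5·217.7500 = 8601.1250
edge 4: (20,24.5)→(19.5,35)  cross = 20·35 − 19.5·24.5 = 222.2500; (r_i+r_j)·cross = 39.5·222.2500 = 8778.8750
edge 5: (19.5,35)→(13,33)  cross = 19.5·33 − 13·35 = 188.5000; (r_i+r_j)·cross = 32.5·188.5000 = 6126.2500
edge 6: (13,33)→(1.5,28)  cross = 13·28 − 1.5·33 = 314.5000; (r_i+r_j)·cross = 14.5·314.5000 = 4560.2500
Σcross = 788.0000 → A = |Σcross|/2 = 394.0000 mm²
Σ(r_i+r_j)·cross = 28149.0000 → first moment M = |Σ|/6 = 4691.5000
R_c = M/A = 4691.5000/394.0000 = 11.9074 mm
θ = 268° = 4.677482 rad
V = θ·R_c·A = 4.677482·11.9074·394.0000 = 21944.409 mm³

Volume = 21944.409 mm³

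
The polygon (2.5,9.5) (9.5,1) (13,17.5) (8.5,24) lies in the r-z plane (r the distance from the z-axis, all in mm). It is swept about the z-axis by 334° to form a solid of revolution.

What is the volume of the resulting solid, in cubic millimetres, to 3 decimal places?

Profile (r,z), 4 vertices: (2.5,9.5) (9.5,1) (13,17.5) (8.5,24)
edge 0: (2.5,9.5)→(9.5,1)  cross = 2.5·1 − 9.5·9.5 = -87.7500; (r_i+r_j)·cross = 12·-87.7500 = -1053.0000
edge 1: (9.5,1)→(13,17.5)  cross = 9.5·17.5 − 13·1 = 153.2500; (r_i+r_j)·cross = 22.5·153.2500 = 3448.1250
edge 2: (13,17.5)→(8.5,24)  cross = 13·24 − 8.5·17.5 = 163.2500; (r_i+r_j)·cross = 21.5·163.2500 = 3509.8750
edge 3: (8.5,24)→(2.5,9.5)  cross = 8.5·9.5 − 2.5·24 = 20.7500; (r_i+r_j)·cross = 11·20.7500 = 228.2500
Σcross = 249.5000 → A = |Σcross|/2 = 124.7500 mm²
Σ(r_i+r_j)·cross = 6133.2500 → first moment M = |Σ|/6 = 1022.2083
R_c = M/A = 1022.2083/124.7500 = 8.1941 mm
θ = 334° = 5.829400 rad
V = θ·R_c·A = 5.829400·8.1941·124.7500 = 5958.861 mm³

Volume = 5958.861 mm³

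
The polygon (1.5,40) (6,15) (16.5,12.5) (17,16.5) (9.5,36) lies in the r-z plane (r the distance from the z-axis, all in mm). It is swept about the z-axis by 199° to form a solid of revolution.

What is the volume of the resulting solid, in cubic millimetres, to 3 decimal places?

Volume = 7027.018 mm³

Profile (r,z), 5 vertices: (1.5,40) (6,15) (16.5,12.5) (17,16.5) (9.5,36)
edge 0: (1.5,40)→(6,15)  cross = 1.5·15 − 6·40 = -217.5000; (r_i+r_j)·cross = 7.5·-217.5000 = -1631.2500
edge 1: (6,15)→(16.5,12.5)  cross = 6·12.5 − 16.5·15 = -172.5000; (r_i+r_j)·cross = 22.5·-172.5000 = -3881.2500
edge 2: (16.5,12.5)→(17,16.5)  cross = 16.5·16.5 − 17·12.5 = 59.7500; (r_i+r_j)·cross = 33.5·59.7500 = 2001.6250
edge 3: (17,16.5)→(9.5,36)  cross = 17·36 − 9.5·16.5 = 455.2500; (r_i+r_j)·cross = 26.5·455.2500 = 12064.1250
edge 4: (9.5,36)→(1.5,40)  cross = 9.5·40 − 1.5·36 = 326.0000; (r_i+r_j)·cross = 11·326.0000 = 3586.0000
Σcross = 451.0000 → A = |Σcross|/2 = 225.5000 mm²
Σ(r_i+r_j)·cross = 12139.2500 → first moment M = |Σ|/6 = 2023.2083
R_c = M/A = 2023.2083/225.5000 = 8.9721 mm
θ = 199° = 3.473205 rad
V = θ·R_c·A = 3.473205·8.9721·225.5000 = 7027.018 mm³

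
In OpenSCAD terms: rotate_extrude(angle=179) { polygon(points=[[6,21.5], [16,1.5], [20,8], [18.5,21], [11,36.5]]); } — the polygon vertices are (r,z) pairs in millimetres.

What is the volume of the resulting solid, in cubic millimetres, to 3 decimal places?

Volume = 10430.916 mm³

Profile (r,z), 5 vertices: (6,21.5) (16,1.5) (20,8) (18.5,21) (11,36.5)
edge 0: (6,21.5)→(16,1.5)  cross = 6·1.5 − 16·21.5 = -335.0000; (r_i+r_j)·cross = 22·-335.0000 = -7370.0000
edge 1: (16,1.5)→(20,8)  cross = 16·8 − 20·1.5 = 98.0000; (r_i+r_j)·cross = 36·98.0000 = 3528.0000
edge 2: (20,8)→(18.5,21)  cross = 20·21 − 18.5·8 = 272.0000; (r_i+r_j)·cross = 38.5·272.0000 = 10472.0000
edge 3: (18.5,21)→(11,36.5)  cross = 18.5·36.5 − 11·21 = 444.2500; (r_i+r_j)·cross = 29.5·444.2500 = 13105.3750
edge 4: (11,36.5)→(6,21.5)  cross = 11·21.5 − 6·36.5 = 17.5000; (r_i+r_j)·cross = 17·17.5000 = 297.5000
Σcross = 496.7500 → A = |Σcross|/2 = 248.3750 mm²
Σ(r_i+r_j)·cross = 20032.8750 → first moment M = |Σ|/6 = 3338.8125
R_c = M/A = 3338.8125/248.3750 = 13.4426 mm
θ = 179° = 3.124139 rad
V = θ·R_c·A = 3.124139·13.4426·248.3750 = 10430.916 mm³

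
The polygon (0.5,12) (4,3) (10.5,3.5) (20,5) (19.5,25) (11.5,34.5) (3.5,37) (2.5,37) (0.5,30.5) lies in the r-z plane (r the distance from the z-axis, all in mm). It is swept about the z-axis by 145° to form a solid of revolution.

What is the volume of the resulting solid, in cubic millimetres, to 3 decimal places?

Profile (r,z), 9 vertices: (0.5,12) (4,3) (10.5,3.5) (20,5) (19.5,25) (11.5,34.5) (3.5,37) (2.5,37) (0.5,30.5)
edge 0: (0.5,12)→(4,3)  cross = 0.5·3 − 4·12 = -46.5000; (r_i+r_j)·cross = 4.5·-46.5000 = -209.2500
edge 1: (4,3)→(10.5,3.5)  cross = 4·3.5 − 10.5·3 = -17.5000; (r_i+r_j)·cross = 14.5·-17.5000 = -253.7500
edge 2: (10.5,3.5)→(20,5)  cross = 10.5·5 − 20·3.5 = -17.5000; (r_i+r_j)·cross = 30.5·-17.5000 = -533.7500
edge 3: (20,5)→(19.5,25)  cross = 20·25 − 19.5·5 = 402.5000; (r_i+r_j)·cross = 39.5·402.5000 = 15898.7500
edge 4: (19.5,25)→(11.5,34.5)  cross = 19.5·34.5 − 11.5·25 = 385.2500; (r_i+r_j)·cross = 31·385.2500 = 11942.7500
edge 5: (11.5,34.5)→(3.5,37)  cross = 11.5·37 − 3.5·34.5 = 304.7500; (r_i+r_j)·cross = 15·304.7500 = 4571.2500
edge 6: (3.5,37)→(2.5,37)  cross = 3.5·37 − 2.5·37 = 37.0000; (r_i+r_j)·cross = 6·37.0000 = 222.0000
edge 7: (2.5,37)→(0.5,30.5)  cross = 2.5·30.5 − 0.5·37 = 57.7500; (r_i+r_j)·cross = 3·57.7500 = 173.2500
edge 8: (0.5,30.5)→(0.5,12)  cross = 0.5·12 − 0.5·30.5 = -9.2500; (r_i+r_j)·cross = 1·-9.2500 = -9.2500
Σcross = 1096.5000 → A = |Σcross|/2 = 548.2500 mm²
Σ(r_i+r_j)·cross = 31802.0000 → first moment M = |Σ|/6 = 5300.3333
R_c = M/A = 5300.3333/548.2500 = 9.6677 mm
θ = 145° = 2.530727 rad
V = θ·R_c·A = 2.530727·9.6677·548.2500 = 13413.699 mm³

Volume = 13413.699 mm³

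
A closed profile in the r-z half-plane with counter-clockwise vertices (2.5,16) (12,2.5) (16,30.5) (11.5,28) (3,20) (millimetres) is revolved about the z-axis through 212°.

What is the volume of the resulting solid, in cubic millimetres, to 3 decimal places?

Volume = 6916.100 mm³

Profile (r,z), 5 vertices: (2.5,16) (12,2.5) (16,30.5) (11.5,28) (3,20)
edge 0: (2.5,16)→(12,2.5)  cross = 2.5·2.5 − 12·16 = -185.7500; (r_i+r_j)·cross = 14.5·-185.7500 = -2693.3750
edge 1: (12,2.5)→(16,30.5)  cross = 12·30.5 − 16·2.5 = 326.0000; (r_i+r_j)·cross = 28·326.0000 = 9128.0000
edge 2: (16,30.5)→(11.5,28)  cross = 16·28 − 11.5·30.5 = 97.2500; (r_i+r_j)·cross = 27.5·97.2500 = 2674.3750
edge 3: (11.5,28)→(3,20)  cross = 11.5·20 − 3·28 = 146.0000; (r_i+r_j)·cross = 14.5·146.0000 = 2117.0000
edge 4: (3,20)→(2.5,16)  cross = 3·16 − 2.5·20 = -2.0000; (r_i+r_j)·cross = 5.5·-2.0000 = -11.0000
Σcross = 381.5000 → A = |Σcross|/2 = 190.7500 mm²
Σ(r_i+r_j)·cross = 11215.0000 → first moment M = |Σ|/6 = 1869.1667
R_c = M/A = 1869.1667/190.7500 = 9.7990 mm
θ = 212° = 3.700098 rad
V = θ·R_c·A = 3.700098·9.7990·190.7500 = 6916.100 mm³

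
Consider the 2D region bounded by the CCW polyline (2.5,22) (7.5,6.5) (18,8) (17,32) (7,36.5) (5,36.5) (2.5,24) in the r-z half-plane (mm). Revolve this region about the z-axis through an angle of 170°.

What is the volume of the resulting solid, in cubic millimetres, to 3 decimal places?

Volume = 11394.313 mm³

Profile (r,z), 7 vertices: (2.5,22) (7.5,6.5) (18,8) (17,32) (7,36.5) (5,36.5) (2.5,24)
edge 0: (2.5,22)→(7.5,6.5)  cross = 2.5·6.5 − 7.5·22 = -148.7500; (r_i+r_j)·cross = 10·-148.7500 = -1487.5000
edge 1: (7.5,6.5)→(18,8)  cross = 7.5·8 − 18·6.5 = -57.0000; (r_i+r_j)·cross = 25.5·-57.0000 = -1453.5000
edge 2: (18,8)→(17,32)  cross = 18·32 − 17·8 = 440.0000; (r_i+r_j)·cross = 35·440.0000 = 15400.0000
edge 3: (17,32)→(7,36.5)  cross = 17·36.5 − 7·32 = 396.5000; (r_i+r_j)·cross = 24·396.5000 = 9516.0000
edge 4: (7,36.5)→(5,36.5)  cross = 7·36.5 − 5·36.5 = 73.0000; (r_i+r_j)·cross = 12·73.0000 = 876.0000
edge 5: (5,36.5)→(2.5,24)  cross = 5·24 − 2.5·36.5 = 28.7500; (r_i+r_j)·cross = 7.5·28.7500 = 215.6250
edge 6: (2.5,24)→(2.5,22)  cross = 2.5·22 − 2.5·24 = -5.0000; (r_i+r_j)·cross = 5·-5.0000 = -25.0000
Σcross = 727.5000 → A = |Σcross|/2 = 363.7500 mm²
Σ(r_i+r_j)·cross = 23041.6250 → first moment M = |Σ|/6 = 3840.2708
R_c = M/A = 3840.2708/363.7500 = 10.5574 mm
θ = 170° = 2.967060 rad
V = θ·R_c·A = 2.967060·10.5574·363.7500 = 11394.313 mm³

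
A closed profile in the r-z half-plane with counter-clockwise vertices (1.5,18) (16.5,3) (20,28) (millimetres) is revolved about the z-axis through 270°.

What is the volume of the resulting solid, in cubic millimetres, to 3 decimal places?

Profile (r,z), 3 vertices: (1.5,18) (16.5,3) (20,28)
edge 0: (1.5,18)→(16.5,3)  cross = 1.5·3 − 16.5·18 = -292.5000; (r_i+r_j)·cross = 18·-292.5000 = -5265.0000
edge 1: (16.5,3)→(20,28)  cross = 16.5·28 − 20·3 = 402.0000; (r_i+r_j)·cross = 36.5·402.0000 = 14673.0000
edge 2: (20,28)→(1.5,18)  cross = 20·18 − 1.5·28 = 318.0000; (r_i+r_j)·cross = 21.5·318.0000 = 6837.0000
Σcross = 427.5000 → A = |Σcross|/2 = 213.7500 mm²
Σ(r_i+r_j)·cross = 16245.0000 → first moment M = |Σ|/6 = 2707.5000
R_c = M/A = 2707.5000/213.7500 = 12.6667 mm
θ = 270° = 4.712389 rad
V = θ·R_c·A = 4.712389·12.6667·213.7500 = 12758.793 mm³

Volume = 12758.793 mm³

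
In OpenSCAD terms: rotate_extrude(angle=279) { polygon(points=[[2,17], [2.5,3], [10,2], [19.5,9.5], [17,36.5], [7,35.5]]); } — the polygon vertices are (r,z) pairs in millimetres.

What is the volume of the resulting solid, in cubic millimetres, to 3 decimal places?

Profile (r,z), 6 vertices: (2,17) (2.5,3) (10,2) (19.5,9.5) (17,36.5) (7,35.5)
edge 0: (2,17)→(2.5,3)  cross = 2·3 − 2.5·17 = -36.5000; (r_i+r_j)·cross = 4.5·-36.5000 = -164.2500
edge 1: (2.5,3)→(10,2)  cross = 2.5·2 − 10·3 = -25.0000; (r_i+r_j)·cross = 12.5·-25.0000 = -312.5000
edge 2: (10,2)→(19.5,9.5)  cross = 10·9.5 − 19.5·2 = 56.0000; (r_i+r_j)·cross = 29.5·56.0000 = 1652.0000
edge 3: (19.5,9.5)→(17,36.5)  cross = 19.5·36.5 − 17·9.5 = 550.2500; (r_i+r_j)·cross = 36.5·550.2500 = 20084.1250
edge 4: (17,36.5)→(7,35.5)  cross = 17·35.5 − 7·36.5 = 348.0000; (r_i+r_j)·cross = 24·348.0000 = 8352.0000
edge 5: (7,35.5)→(2,17)  cross = 7·17 − 2·35.5 = 48.0000; (r_i+r_j)·cross = 9·48.0000 = 432.0000
Σcross = 940.7500 → A = |Σcross|/2 = 470.3750 mm²
Σ(r_i+r_j)·cross = 30043.3750 → first moment M = |Σ|/6 = 5007.2292
R_c = M/A = 5007.2292/470.3750 = 10.6452 mm
θ = 279° = 4.869469 rad
V = θ·R_c·A = 4.869469·10.6452·470.3750 = 24382.545 mm³

Volume = 24382.545 mm³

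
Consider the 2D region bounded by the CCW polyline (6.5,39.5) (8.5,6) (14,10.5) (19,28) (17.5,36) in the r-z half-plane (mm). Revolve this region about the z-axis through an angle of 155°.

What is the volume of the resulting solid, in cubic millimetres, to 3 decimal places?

Profile (r,z), 5 vertices: (6.5,39.5) (8.5,6) (14,10.5) (19,28) (17.5,36)
edge 0: (6.5,39.5)→(8.5,6)  cross = 6.5·6 − 8.5·39.5 = -296.7500; (r_i+r_j)·cross = 15·-296.7500 = -4451.2500
edge 1: (8.5,6)→(14,10.5)  cross = 8.5·10.5 − 14·6 = 5.2500; (r_i+r_j)·cross = 22.5·5.2500 = 118.1250
edge 2: (14,10.5)→(19,28)  cross = 14·28 − 19·10.5 = 192.5000; (r_i+r_j)·cross = 33·192.5000 = 6352.5000
edge 3: (19,28)→(17.5,36)  cross = 19·36 − 17.5·28 = 194.0000; (r_i+r_j)·cross = 36.5·194.0000 = 7081.0000
edge 4: (17.5,36)→(6.5,39.5)  cross = 17.5·39.5 − 6.5·36 = 457.2500; (r_i+r_j)·cross = 24·457.2500 = 10974.0000
Σcross = 552.2500 → A = |Σcross|/2 = 276.1250 mm²
Σ(r_i+r_j)·cross = 20074.3750 → first moment M = |Σ|/6 = 3345.7292
R_c = M/A = 3345.7292/276.1250 = 12.1167 mm
θ = 155° = 2.705260 rad
V = θ·R_c·A = 2.705260·12.1167·276.1250 = 9051.068 mm³

Volume = 9051.068 mm³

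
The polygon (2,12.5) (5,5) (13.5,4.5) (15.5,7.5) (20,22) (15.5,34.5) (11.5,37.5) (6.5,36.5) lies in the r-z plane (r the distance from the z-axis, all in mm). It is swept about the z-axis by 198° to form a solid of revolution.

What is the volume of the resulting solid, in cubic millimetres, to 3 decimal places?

Profile (r,z), 8 vertices: (2,12.5) (5,5) (13.5,4.5) (15.5,7.5) (20,22) (15.5,34.5) (11.5,37.5) (6.5,36.5)
edge 0: (2,12.5)→(5,5)  cross = 2·5 − 5·12.5 = -52.5000; (r_i+r_j)·cross = 7·-52.5000 = -367.5000
edge 1: (5,5)→(13.5,4.5)  cross = 5·4.5 − 13.5·5 = -45.0000; (r_i+r_j)·cross = 18.5·-45.0000 = -832.5000
edge 2: (13.5,4.5)→(15.5,7.5)  cross = 13.5·7.5 − 15.5·4.5 = 31.5000; (r_i+r_j)·cross = 29·31.5000 = 913.5000
edge 3: (15.5,7.5)→(20,22)  cross = 15.5·22 − 20·7.5 = 191.0000; (r_i+r_j)·cross = 35.5·191.0000 = 6780.5000
edge 4: (20,22)→(15.5,34.5)  cross = 20·34.5 − 15.5·22 = 349.0000; (r_i+r_j)·cross = 35.5·349.0000 = 12389.5000
edge 5: (15.5,34.5)→(11.5,37.5)  cross = 15.5·37.5 − 11.5·34.5 = 184.5000; (r_i+r_j)·cross = 27·184.5000 = 4981.5000
edge 6: (11.5,37.5)→(6.5,36.5)  cross = 11.5·36.5 − 6.5·37.5 = 176.0000; (r_i+r_j)·cross = 18·176.0000 = 3168.0000
edge 7: (6.5,36.5)→(2,12.5)  cross = 6.5·12.5 − 2·36.5 = 8.2500; (r_i+r_j)·cross = 8.5·8.2500 = 70.1250
Σcross = 842.7500 → A = |Σcross|/2 = 421.3750 mm²
Σ(r_i+r_j)·cross = 27103.1250 → first moment M = |Σ|/6 = 4517.1875
R_c = M/A = 4517.1875/421.3750 = 10.7201 mm
θ = 198° = 3.455752 rad
V = θ·R_c·A = 3.455752·10.7201·421.3750 = 15610.279 mm³

Volume = 15610.279 mm³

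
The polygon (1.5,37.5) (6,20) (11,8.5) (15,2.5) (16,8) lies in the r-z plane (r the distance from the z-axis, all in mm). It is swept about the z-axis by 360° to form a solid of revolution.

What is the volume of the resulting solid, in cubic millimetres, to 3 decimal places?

Volume = 6109.874 mm³

Profile (r,z), 5 vertices: (1.5,37.5) (6,20) (11,8.5) (15,2.5) (16,8)
edge 0: (1.5,37.5)→(6,20)  cross = 1.5·20 − 6·37.5 = -195.0000; (r_i+r_j)·cross = 7.5·-195.0000 = -1462.5000
edge 1: (6,20)→(11,8.5)  cross = 6·8.5 − 11·20 = -169.0000; (r_i+r_j)·cross = 17·-169.0000 = -2873.0000
edge 2: (11,8.5)→(15,2.5)  cross = 11·2.5 − 15·8.5 = -100.0000; (r_i+r_j)·cross = 26·-100.0000 = -2600.0000
edge 3: (15,2.5)→(16,8)  cross = 15·8 − 16·2.5 = 80.0000; (r_i+r_j)·cross = 31·80.0000 = 2480.0000
edge 4: (16,8)→(1.5,37.5)  cross = 16·37.5 − 1.5·8 = 588.0000; (r_i+r_j)·cross = 17.5·588.0000 = 10290.0000
Σcross = 204.0000 → A = |Σcross|/2 = 102.0000 mm²
Σ(r_i+r_j)·cross = 5834.5000 → first moment M = |Σ|/6 = 972.4167
R_c = M/A = 972.4167/102.0000 = 9.5335 mm
θ = 360° = 6.283185 rad
V = θ·R_c·A = 6.283185·9.5335·102.0000 = 6109.874 mm³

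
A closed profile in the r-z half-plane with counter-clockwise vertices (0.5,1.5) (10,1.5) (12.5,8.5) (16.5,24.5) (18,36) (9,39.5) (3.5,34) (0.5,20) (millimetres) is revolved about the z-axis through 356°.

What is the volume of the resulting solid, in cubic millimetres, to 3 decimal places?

Profile (r,z), 8 vertices: (0.5,1.5) (10,1.5) (12.5,8.5) (16.5,24.5) (18,36) (9,39.5) (3.5,34) (0.5,20)
edge 0: (0.5,1.5)→(10,1.5)  cross = 0.5·1.5 − 10·1.5 = -14.2500; (r_i+r_j)·cross = 10.5·-14.2500 = -149.6250
edge 1: (10,1.5)→(12.5,8.5)  cross = 10·8.5 − 12.5·1.5 = 66.2500; (r_i+r_j)·cross = 22.5·66.2500 = 1490.6250
edge 2: (12.5,8.5)→(16.5,24.5)  cross = 12.5·24.5 − 16.5·8.5 = 166.0000; (r_i+r_j)·cross = 29·166.0000 = 4814.0000
edge 3: (16.5,24.5)→(18,36)  cross = 16.5·36 − 18·24.5 = 153.0000; (r_i+r_j)·cross = 34.5·153.0000 = 5278.5000
edge 4: (18,36)→(9,39.5)  cross = 18·39.5 − 9·36 = 387.0000; (r_i+r_j)·cross = 27·387.0000 = 10449.0000
edge 5: (9,39.5)→(3.5,34)  cross = 9·34 − 3.5·39.5 = 167.7500; (r_i+r_j)·cross = 12.5·167.7500 = 2096.8750
edge 6: (3.5,34)→(0.5,20)  cross = 3.5·20 − 0.5·34 = 53.0000; (r_i+r_j)·cross = 4·53.0000 = 212.0000
edge 7: (0.5,20)→(0.5,1.5)  cross = 0.5·1.5 − 0.5·20 = -9.2500; (r_i+r_j)·cross = 1·-9.2500 = -9.2500
Σcross = 969.5000 → A = |Σcross|/2 = 484.7500 mm²
Σ(r_i+r_j)·cross = 24182.1250 → first moment M = |Σ|/6 = 4030.3542
R_c = M/A = 4030.3542/484.7500 = 8.3143 mm
θ = 356° = 6.213372 rad
V = θ·R_c·A = 6.213372·8.3143·484.7500 = 25042.090 mm³

Volume = 25042.090 mm³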